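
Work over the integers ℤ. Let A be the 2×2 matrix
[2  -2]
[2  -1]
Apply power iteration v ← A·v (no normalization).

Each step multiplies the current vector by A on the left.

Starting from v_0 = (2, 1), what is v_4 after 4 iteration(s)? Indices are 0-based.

v_4 = (-2, -7)

v_0 = (2, 1).
v_1 = A·v_0 = (2, 3).
v_2 = A·v_1 = (-2, 1).
v_3 = A·v_2 = (-6, -5).
v_4 = A·v_3 = (-2, -7).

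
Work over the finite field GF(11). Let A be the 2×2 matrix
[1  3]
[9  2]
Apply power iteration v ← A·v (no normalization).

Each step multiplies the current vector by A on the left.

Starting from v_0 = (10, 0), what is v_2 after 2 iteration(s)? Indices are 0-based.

v_2 = (5, 6)

v_0 = (10, 0).
v_1 = A·v_0 = (10, 2).
v_2 = A·v_1 = (5, 6).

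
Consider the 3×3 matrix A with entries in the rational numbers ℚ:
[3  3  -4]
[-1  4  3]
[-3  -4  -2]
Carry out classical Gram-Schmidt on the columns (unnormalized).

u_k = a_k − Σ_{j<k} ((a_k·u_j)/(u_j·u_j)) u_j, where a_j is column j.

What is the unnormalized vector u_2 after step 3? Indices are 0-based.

Step 1: u_0 = a_0 = (3, -1, -3).
Step 2: u_1 = a_1 − (17/19)·u_0 = (6/19, 93/19, -25/19).
Step 3: u_2 = a_2 − (-9/19)·u_0 − (61/98)·u_1 = (-136/49, -51/98, -255/98).

u_2 = (-136/49, -51/98, -255/98)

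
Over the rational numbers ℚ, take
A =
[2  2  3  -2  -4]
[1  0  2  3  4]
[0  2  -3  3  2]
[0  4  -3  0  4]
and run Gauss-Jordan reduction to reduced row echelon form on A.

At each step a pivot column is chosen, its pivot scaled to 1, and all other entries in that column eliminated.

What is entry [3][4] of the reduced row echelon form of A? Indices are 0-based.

M[3][4] = 2

[1] R0 /= 2  ⇒  (1, 1, 3/2, -1, -2)
     R1 -= 1·R0  ⇒  (0, -1, 1/2, 4, 6)
[2] R1 /= -1  ⇒  (0, 1, -1/2, -4, -6)
     R0 -= 1·R1  ⇒  (1, 0, 2, 3, 4)
     R2 -= 2·R1  ⇒  (0, 0, -2, 11, 14)
     R3 -= 4·R1  ⇒  (0, 0, -1, 16, 28)
[3] R2 /= -2  ⇒  (0, 0, 1, -11/2, -7)
     R0 -= 2·R2  ⇒  (1, 0, 0, 14, 18)
     R1 -= -1/2·R2  ⇒  (0, 1, 0, -27/4, -19/2)
     R3 -= -1·R2  ⇒  (0, 0, 0, 21/2, 21)
[4] R3 /= 21/2  ⇒  (0, 0, 0, 1, 2)
     R0 -= 14·R3  ⇒  (1, 0, 0, 0, -10)
     R1 -= -27/4·R3  ⇒  (0, 1, 0, 0, 4)
     R2 -= -11/2·R3  ⇒  (0, 0, 1, 0, 4)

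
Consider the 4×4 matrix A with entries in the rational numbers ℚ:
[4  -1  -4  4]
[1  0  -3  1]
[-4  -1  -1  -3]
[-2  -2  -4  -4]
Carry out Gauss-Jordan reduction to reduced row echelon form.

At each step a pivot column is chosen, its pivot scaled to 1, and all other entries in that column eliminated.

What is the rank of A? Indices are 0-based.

rank = 4

pivot(0,0)=4: scale R0 → (1, -1/4, -1, 1)
  clear (1,0): R1 −= (1)R0 → (0, 1/4, -2, 0)
  clear (2,0): R2 −= (-4)R0 → (0, -2, -5, 1)
  clear (3,0): R3 −= (-2)R0 → (0, -5/2, -6, -2)
pivot(1,1)=1/4: scale R1 → (0, 1, -8, 0)
  clear (0,1): R0 −= (-1/4)R1 → (1, 0, -3, 1)
  clear (2,1): R2 −= (-2)R1 → (0, 0, -21, 1)
  clear (3,1): R3 −= (-5/2)R1 → (0, 0, -26, -2)
pivot(2,2)=-21: scale R2 → (0, 0, 1, -1/21)
  clear (0,2): R0 −= (-3)R2 → (1, 0, 0, 6/7)
  clear (1,2): R1 −= (-8)R2 → (0, 1, 0, -8/21)
  clear (3,2): R3 −= (-26)R2 → (0, 0, 0, -68/21)
pivot(3,3)=-68/21: scale R3 → (0, 0, 0, 1)
  clear (0,3): R0 −= (6/7)R3 → (1, 0, 0, 0)
  clear (1,3): R1 −= (-8/21)R3 → (0, 1, 0, 0)
  clear (2,3): R2 −= (-1/21)R3 → (0, 0, 1, 0)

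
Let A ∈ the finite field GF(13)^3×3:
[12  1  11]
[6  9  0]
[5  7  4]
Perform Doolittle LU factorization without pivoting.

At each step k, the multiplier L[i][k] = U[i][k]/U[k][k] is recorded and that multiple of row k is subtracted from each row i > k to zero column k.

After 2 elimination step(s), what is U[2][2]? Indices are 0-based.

U[2][2] = 1

Step 1: pivot at (0,0) is 12.
  row1 ← row1 − (7)·row0  ⇒  L[1][0]=7, U row1=(0, 2, 1)
  row2 ← row2 − (8)·row0  ⇒  L[2][0]=8, U row2=(0, 12, 7)
Step 2: pivot at (1,1) is 2.
  row2 ← row2 − (6)·row1  ⇒  L[2][1]=6, U row2=(0, 0, 1)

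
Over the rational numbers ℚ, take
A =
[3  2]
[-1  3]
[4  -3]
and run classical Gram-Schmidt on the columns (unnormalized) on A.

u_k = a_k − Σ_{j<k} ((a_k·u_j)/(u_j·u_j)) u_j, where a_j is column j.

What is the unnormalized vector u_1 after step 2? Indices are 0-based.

u_1 = (79/26, 69/26, -21/13)

Step 1: u_0 = a_0 = (3, -1, 4).
Step 2: u_1 = a_1 − (-9/26)·u_0 = (79/26, 69/26, -21/13).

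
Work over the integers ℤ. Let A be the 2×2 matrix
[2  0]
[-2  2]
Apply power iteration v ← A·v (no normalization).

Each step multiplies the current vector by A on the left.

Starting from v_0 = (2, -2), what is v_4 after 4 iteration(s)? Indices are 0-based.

v_0 = (2, -2).
v_1 = A·v_0 = (4, -8).
v_2 = A·v_1 = (8, -24).
v_3 = A·v_2 = (16, -64).
v_4 = A·v_3 = (32, -160).

v_4 = (32, -160)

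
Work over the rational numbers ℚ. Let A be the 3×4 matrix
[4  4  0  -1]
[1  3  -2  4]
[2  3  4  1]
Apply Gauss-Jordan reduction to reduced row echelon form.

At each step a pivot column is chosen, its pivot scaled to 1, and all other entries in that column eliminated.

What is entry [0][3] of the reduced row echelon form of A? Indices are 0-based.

M[0][3] = -9/4

[1] R0 /= 4  ⇒  (1, 1, 0, -1/4)
     R1 -= 1·R0  ⇒  (0, 2, -2, 17/4)
     R2 -= 2·R0  ⇒  (0, 1, 4, 3/2)
[2] R1 /= 2  ⇒  (0, 1, -1, 17/8)
     R0 -= 1·R1  ⇒  (1, 0, 1, -19/8)
     R2 -= 1·R1  ⇒  (0, 0, 5, -5/8)
[3] R2 /= 5  ⇒  (0, 0, 1, -1/8)
     R0 -= 1·R2  ⇒  (1, 0, 0, -9/4)
     R1 -= -1·R2  ⇒  (0, 1, 0, 2)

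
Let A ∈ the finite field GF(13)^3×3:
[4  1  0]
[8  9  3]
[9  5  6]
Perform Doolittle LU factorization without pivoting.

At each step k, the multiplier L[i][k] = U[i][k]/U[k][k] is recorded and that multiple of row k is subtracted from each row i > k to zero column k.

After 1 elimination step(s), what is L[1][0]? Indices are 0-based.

Step 1: pivot at (0,0) is 4.
  row1 ← row1 − (2)·row0  ⇒  L[1][0]=2, U row1=(0, 7, 3)
  row2 ← row2 − (12)·row0  ⇒  L[2][0]=12, U row2=(0, 6, 6)

L[1][0] = 2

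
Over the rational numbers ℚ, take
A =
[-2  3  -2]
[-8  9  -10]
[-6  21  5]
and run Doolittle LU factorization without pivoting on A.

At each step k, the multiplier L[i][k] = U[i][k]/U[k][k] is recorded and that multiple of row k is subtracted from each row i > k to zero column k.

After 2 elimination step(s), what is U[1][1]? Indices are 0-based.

Step 1: pivot at (0,0) is -2.
  row1 ← row1 − (4)·row0  ⇒  L[1][0]=4, U row1=(0, -3, -2)
  row2 ← row2 − (3)·row0  ⇒  L[2][0]=3, U row2=(0, 12, 11)
Step 2: pivot at (1,1) is -3.
  row2 ← row2 − (-4)·row1  ⇒  L[2][1]=-4, U row2=(0, 0, 3)

U[1][1] = -3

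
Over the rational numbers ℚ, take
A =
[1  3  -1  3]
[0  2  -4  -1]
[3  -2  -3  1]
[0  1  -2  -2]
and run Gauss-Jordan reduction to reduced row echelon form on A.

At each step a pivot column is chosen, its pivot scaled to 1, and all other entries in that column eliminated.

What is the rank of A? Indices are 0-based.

rank = 4

pivot(0,0)=1: scale R0 → (1, 3, -1, 3)
  clear (2,0): R2 −= (3)R0 → (0, -11, 0, -8)
pivot(1,1)=2: scale R1 → (0, 1, -2, -1/2)
  clear (0,1): R0 −= (3)R1 → (1, 0, 5, 9/2)
  clear (2,1): R2 −= (-11)R1 → (0, 0, -22, -27/2)
  clear (3,1): R3 −= (1)R1 → (0, 0, 0, -3/2)
pivot(2,2)=-22: scale R2 → (0, 0, 1, 27/44)
  clear (0,2): R0 −= (5)R2 → (1, 0, 0, 63/44)
  clear (1,2): R1 −= (-2)R2 → (0, 1, 0, 8/11)
pivot(3,3)=-3/2: scale R3 → (0, 0, 0, 1)
  clear (0,3): R0 −= (63/44)R3 → (1, 0, 0, 0)
  clear (1,3): R1 −= (8/11)R3 → (0, 1, 0, 0)
  clear (2,3): R2 −= (27/44)R3 → (0, 0, 1, 0)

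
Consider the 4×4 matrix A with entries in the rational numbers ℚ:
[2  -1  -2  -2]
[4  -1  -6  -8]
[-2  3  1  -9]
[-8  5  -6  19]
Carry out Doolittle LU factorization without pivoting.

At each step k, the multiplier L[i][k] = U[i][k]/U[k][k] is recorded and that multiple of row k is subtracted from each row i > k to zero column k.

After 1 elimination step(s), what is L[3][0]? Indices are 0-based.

L[3][0] = -4

Step 1: pivot at (0,0) is 2.
  row1 ← row1 − (2)·row0  ⇒  L[1][0]=2, U row1=(0, 1, -2, -4)
  row2 ← row2 − (-1)·row0  ⇒  L[2][0]=-1, U row2=(0, 2, -1, -11)
  row3 ← row3 − (-4)·row0  ⇒  L[3][0]=-4, U row3=(0, 1, -14, 11)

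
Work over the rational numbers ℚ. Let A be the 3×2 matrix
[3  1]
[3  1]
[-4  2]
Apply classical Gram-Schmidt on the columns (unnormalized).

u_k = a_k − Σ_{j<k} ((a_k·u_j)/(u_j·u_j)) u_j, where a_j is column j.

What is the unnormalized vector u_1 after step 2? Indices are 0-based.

u_1 = (20/17, 20/17, 30/17)

Step 1: u_0 = a_0 = (3, 3, -4).
Step 2: u_1 = a_1 − (-1/17)·u_0 = (20/17, 20/17, 30/17).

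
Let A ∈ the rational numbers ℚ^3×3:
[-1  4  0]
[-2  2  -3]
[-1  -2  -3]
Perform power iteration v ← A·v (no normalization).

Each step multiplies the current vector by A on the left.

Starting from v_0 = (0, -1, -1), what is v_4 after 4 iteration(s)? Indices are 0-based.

v_0 = (0, -1, -1).
v_1 = A·v_0 = (-4, 1, 5).
v_2 = A·v_1 = (8, -5, -13).
v_3 = A·v_2 = (-28, 13, 41).
v_4 = A·v_3 = (80, -41, -121).

v_4 = (80, -41, -121)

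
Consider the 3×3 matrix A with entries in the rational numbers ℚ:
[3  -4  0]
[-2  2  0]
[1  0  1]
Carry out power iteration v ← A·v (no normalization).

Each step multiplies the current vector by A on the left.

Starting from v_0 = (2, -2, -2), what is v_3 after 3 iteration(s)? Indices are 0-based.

v_3 = (398, -236, 88)

v_0 = (2, -2, -2).
v_1 = A·v_0 = (14, -8, 0).
v_2 = A·v_1 = (74, -44, 14).
v_3 = A·v_2 = (398, -236, 88).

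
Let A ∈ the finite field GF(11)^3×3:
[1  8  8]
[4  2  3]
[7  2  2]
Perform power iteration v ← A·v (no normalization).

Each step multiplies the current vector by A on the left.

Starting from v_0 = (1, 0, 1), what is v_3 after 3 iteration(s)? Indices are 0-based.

v_0 = (1, 0, 1).
v_1 = A·v_0 = (9, 7, 9).
v_2 = A·v_1 = (5, 0, 7).
v_3 = A·v_2 = (6, 8, 5).

v_3 = (6, 8, 5)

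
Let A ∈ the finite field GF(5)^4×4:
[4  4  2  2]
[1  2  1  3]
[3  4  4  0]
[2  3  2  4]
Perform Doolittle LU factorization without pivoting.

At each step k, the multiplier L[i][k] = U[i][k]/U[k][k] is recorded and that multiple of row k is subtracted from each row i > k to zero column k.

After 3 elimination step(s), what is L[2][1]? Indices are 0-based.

L[2][1] = 1

k=0: U[0][0]=4
  eliminate (1,0): mult=4, new row 1: (0, 1, 3, 0); set L[1][0]=4
  eliminate (2,0): mult=2, new row 2: (0, 1, 0, 1); set L[2][0]=2
  eliminate (3,0): mult=3, new row 3: (0, 1, 1, 3); set L[3][0]=3
k=1: U[1][1]=1
  eliminate (2,1): mult=1, new row 2: (0, 0, 2, 1); set L[2][1]=1
  eliminate (3,1): mult=1, new row 3: (0, 0, 3, 3); set L[3][1]=1
k=2: U[2][2]=2
  eliminate (3,2): mult=4, new row 3: (0, 0, 0, 4); set L[3][2]=4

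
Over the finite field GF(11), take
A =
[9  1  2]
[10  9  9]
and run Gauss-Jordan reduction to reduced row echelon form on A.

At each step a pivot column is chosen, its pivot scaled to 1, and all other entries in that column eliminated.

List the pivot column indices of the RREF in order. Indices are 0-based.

[1] R0 /= 9  ⇒  (1, 5, 10)
     R1 -= 10·R0  ⇒  (0, 3, 8)
[2] R1 /= 3  ⇒  (0, 1, 10)
     R0 -= 5·R1  ⇒  (1, 0, 4)

pivot columns: 0, 1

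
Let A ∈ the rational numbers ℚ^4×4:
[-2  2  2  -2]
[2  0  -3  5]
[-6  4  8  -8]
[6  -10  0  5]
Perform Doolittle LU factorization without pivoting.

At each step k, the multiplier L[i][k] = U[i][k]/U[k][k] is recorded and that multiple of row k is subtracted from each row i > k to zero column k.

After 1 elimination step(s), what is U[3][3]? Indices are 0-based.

Step 1: pivot at (0,0) is -2.
  row1 ← row1 − (-1)·row0  ⇒  L[1][0]=-1, U row1=(0, 2, -1, 3)
  row2 ← row2 − (3)·row0  ⇒  L[2][0]=3, U row2=(0, -2, 2, -2)
  row3 ← row3 − (-3)·row0  ⇒  L[3][0]=-3, U row3=(0, -4, 6, -1)

U[3][3] = -1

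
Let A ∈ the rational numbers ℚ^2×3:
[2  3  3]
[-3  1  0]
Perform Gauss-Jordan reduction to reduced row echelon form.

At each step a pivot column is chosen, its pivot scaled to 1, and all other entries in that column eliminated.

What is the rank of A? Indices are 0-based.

step 1: normalize row 0 (÷2) = (1, 3/2, 3/2)
  row 1: subtract -3×row0 = (0, 11/2, 9/2)
step 2: normalize row 1 (÷11/2) = (0, 1, 9/11)
  row 0: subtract 3/2×row1 = (1, 0, 3/11)

rank = 2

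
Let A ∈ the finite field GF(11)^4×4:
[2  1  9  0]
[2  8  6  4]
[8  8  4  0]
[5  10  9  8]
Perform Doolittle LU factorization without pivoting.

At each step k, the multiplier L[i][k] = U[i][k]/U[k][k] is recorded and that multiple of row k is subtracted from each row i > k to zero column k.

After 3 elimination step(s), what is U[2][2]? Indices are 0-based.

[col 0] pivot 2
  R1 -= 1*R0 → (0, 7, 8, 4)  (L[1][0] := 1)
  R2 -= 4*R0 → (0, 4, 1, 0)  (L[2][0] := 4)
  R3 -= 8*R0 → (0, 2, 3, 8)  (L[3][0] := 8)
[col 1] pivot 7
  R2 -= 10*R1 → (0, 0, 9, 4)  (L[2][1] := 10)
  R3 -= 5*R1 → (0, 0, 7, 10)  (L[3][1] := 5)
[col 2] pivot 9
  R3 -= 2*R2 → (0, 0, 0, 2)  (L[3][2] := 2)

U[2][2] = 9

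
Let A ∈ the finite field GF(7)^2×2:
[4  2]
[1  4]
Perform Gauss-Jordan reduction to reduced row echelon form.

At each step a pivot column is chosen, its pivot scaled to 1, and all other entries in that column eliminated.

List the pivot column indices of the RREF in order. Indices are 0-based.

pivot columns: 0

step 1: normalize row 0 (÷4) = (1, 4)
  row 1: subtract 1×row0 = (0, 0)
skip col 1 (zero from row 1)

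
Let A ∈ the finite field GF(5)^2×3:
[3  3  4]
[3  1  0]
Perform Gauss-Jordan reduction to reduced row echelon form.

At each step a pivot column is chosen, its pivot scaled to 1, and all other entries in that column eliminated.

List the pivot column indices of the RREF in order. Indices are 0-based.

pivot(0,0)=3: scale R0 → (1, 1, 3)
  clear (1,0): R1 −= (3)R0 → (0, 3, 1)
pivot(1,1)=3: scale R1 → (0, 1, 2)
  clear (0,1): R0 −= (1)R1 → (1, 0, 1)

pivot columns: 0, 1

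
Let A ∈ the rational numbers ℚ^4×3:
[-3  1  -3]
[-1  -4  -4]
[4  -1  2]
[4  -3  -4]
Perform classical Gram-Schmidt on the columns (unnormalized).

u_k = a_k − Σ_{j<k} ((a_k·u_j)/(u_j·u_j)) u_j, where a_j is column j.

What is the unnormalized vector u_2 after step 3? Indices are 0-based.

u_2 = (-776/303, 112/101, 313/303, -811/303)

Step 1: u_0 = a_0 = (-3, -1, 4, 4).
Step 2: u_1 = a_1 − (-5/14)·u_0 = (-1/14, -61/14, 3/7, -11/7).
Step 3: u_2 = a_2 − (5/42)·u_0 − (347/303)·u_1 = (-776/303, 112/101, 313/303, -811/303).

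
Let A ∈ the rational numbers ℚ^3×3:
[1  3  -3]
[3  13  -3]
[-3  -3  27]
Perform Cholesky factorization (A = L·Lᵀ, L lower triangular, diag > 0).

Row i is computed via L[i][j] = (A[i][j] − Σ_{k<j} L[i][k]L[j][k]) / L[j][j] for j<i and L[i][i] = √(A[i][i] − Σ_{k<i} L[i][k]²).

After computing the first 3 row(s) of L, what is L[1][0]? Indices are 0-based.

L[1][0] = 3

Step 1: L[0][0] = √(1) = 1.
  L[1][0] = (3) / L[0][0] = 3.
Step 2: L[1][1] = √(4) = 2.
  L[2][0] = (-3) / L[0][0] = -3.
  L[2][1] = (6) / L[1][1] = 3.
Step 3: L[2][2] = √(9) = 3.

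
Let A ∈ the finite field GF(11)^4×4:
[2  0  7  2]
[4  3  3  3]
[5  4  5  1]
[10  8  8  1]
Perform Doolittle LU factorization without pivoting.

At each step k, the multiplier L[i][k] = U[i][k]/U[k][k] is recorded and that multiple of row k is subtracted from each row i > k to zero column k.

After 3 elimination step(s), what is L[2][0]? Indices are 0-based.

L[2][0] = 8

Step 1: pivot at (0,0) is 2.
  row1 ← row1 − (2)·row0  ⇒  L[1][0]=2, U row1=(0, 3, 0, 10)
  row2 ← row2 − (8)·row0  ⇒  L[2][0]=8, U row2=(0, 4, 4, 7)
  row3 ← row3 − (5)·row0  ⇒  L[3][0]=5, U row3=(0, 8, 6, 2)
Step 2: pivot at (1,1) is 3.
  row2 ← row2 − (5)·row1  ⇒  L[2][1]=5, U row2=(0, 0, 4, 1)
  row3 ← row3 − (10)·row1  ⇒  L[3][1]=10, U row3=(0, 0, 6, 1)
Step 3: pivot at (2,2) is 4.
  row3 ← row3 − (7)·row2  ⇒  L[3][2]=7, U row3=(0, 0, 0, 5)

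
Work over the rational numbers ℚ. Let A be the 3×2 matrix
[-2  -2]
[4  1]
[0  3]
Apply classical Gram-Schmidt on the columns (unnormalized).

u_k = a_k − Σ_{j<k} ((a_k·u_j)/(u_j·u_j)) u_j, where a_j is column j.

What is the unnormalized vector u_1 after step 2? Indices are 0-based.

u_1 = (-6/5, -3/5, 3)

Step 1: u_0 = a_0 = (-2, 4, 0).
Step 2: u_1 = a_1 − (2/5)·u_0 = (-6/5, -3/5, 3).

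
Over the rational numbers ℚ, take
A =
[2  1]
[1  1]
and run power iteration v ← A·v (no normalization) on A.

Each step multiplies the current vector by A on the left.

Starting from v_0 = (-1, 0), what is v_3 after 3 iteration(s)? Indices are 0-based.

v_0 = (-1, 0).
v_1 = A·v_0 = (-2, -1).
v_2 = A·v_1 = (-5, -3).
v_3 = A·v_2 = (-13, -8).

v_3 = (-13, -8)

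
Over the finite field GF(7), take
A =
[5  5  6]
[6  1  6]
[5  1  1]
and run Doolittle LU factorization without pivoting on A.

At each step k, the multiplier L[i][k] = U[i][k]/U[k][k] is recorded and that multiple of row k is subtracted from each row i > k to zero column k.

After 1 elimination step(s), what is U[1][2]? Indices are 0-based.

[col 0] pivot 5
  R1 -= 4*R0 → (0, 2, 3)  (L[1][0] := 4)
  R2 -= 1*R0 → (0, 3, 2)  (L[2][0] := 1)

U[1][2] = 3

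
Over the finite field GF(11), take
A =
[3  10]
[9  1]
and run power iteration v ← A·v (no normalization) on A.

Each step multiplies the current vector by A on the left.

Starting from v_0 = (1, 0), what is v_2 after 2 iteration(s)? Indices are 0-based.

v_0 = (1, 0).
v_1 = A·v_0 = (3, 9).
v_2 = A·v_1 = (0, 3).

v_2 = (0, 3)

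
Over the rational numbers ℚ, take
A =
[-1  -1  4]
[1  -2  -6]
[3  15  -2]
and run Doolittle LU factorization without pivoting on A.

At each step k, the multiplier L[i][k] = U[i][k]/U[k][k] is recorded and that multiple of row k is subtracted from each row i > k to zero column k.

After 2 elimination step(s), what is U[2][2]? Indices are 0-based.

U[2][2] = 2

Step 1: pivot at (0,0) is -1.
  row1 ← row1 − (-1)·row0  ⇒  L[1][0]=-1, U row1=(0, -3, -2)
  row2 ← row2 − (-3)·row0  ⇒  L[2][0]=-3, U row2=(0, 12, 10)
Step 2: pivot at (1,1) is -3.
  row2 ← row2 − (-4)·row1  ⇒  L[2][1]=-4, U row2=(0, 0, 2)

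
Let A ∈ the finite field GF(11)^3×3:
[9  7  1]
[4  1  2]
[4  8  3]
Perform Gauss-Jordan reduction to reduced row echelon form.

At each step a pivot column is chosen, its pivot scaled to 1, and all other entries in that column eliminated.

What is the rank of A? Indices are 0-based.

rank = 3

[1] R0 /= 9  ⇒  (1, 2, 5)
     R1 -= 4·R0  ⇒  (0, 4, 4)
     R2 -= 4·R0  ⇒  (0, 0, 5)
[2] R1 /= 4  ⇒  (0, 1, 1)
     R0 -= 2·R1  ⇒  (1, 0, 3)
[3] R2 /= 5  ⇒  (0, 0, 1)
     R0 -= 3·R2  ⇒  (1, 0, 0)
     R1 -= 1·R2  ⇒  (0, 1, 0)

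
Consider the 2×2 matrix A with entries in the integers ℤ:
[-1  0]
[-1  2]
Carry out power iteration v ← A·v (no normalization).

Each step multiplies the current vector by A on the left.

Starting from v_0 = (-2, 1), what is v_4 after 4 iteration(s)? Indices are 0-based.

v_4 = (-2, 26)

v_0 = (-2, 1).
v_1 = A·v_0 = (2, 4).
v_2 = A·v_1 = (-2, 6).
v_3 = A·v_2 = (2, 14).
v_4 = A·v_3 = (-2, 26).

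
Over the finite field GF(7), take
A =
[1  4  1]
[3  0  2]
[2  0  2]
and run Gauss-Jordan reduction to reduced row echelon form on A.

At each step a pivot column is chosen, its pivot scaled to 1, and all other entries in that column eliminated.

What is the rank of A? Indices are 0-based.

rank = 3

step 1: normalize row 0 (÷1) = (1, 4, 1)
  row 1: subtract 3×row0 = (0, 2, 6)
  row 2: subtract 2×row0 = (0, 6, 0)
step 2: normalize row 1 (÷2) = (0, 1, 3)
  row 0: subtract 4×row1 = (1, 0, 3)
  row 2: subtract 6×row1 = (0, 0, 3)
step 3: normalize row 2 (÷3) = (0, 0, 1)
  row 0: subtract 3×row2 = (1, 0, 0)
  row 1: subtract 3×row2 = (0, 1, 0)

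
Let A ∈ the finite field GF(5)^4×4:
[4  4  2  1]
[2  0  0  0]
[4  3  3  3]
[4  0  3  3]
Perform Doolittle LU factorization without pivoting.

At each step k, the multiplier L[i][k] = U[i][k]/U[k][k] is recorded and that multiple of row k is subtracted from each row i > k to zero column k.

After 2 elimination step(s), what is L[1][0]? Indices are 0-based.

Step 1: pivot at (0,0) is 4.
  row1 ← row1 − (3)·row0  ⇒  L[1][0]=3, U row1=(0, 3, 4, 2)
  row2 ← row2 − (1)·row0  ⇒  L[2][0]=1, U row2=(0, 4, 1, 2)
  row3 ← row3 − (1)·row0  ⇒  L[3][0]=1, U row3=(0, 1, 1, 2)
Step 2: pivot at (1,1) is 3.
  row2 ← row2 − (3)·row1  ⇒  L[2][1]=3, U row2=(0, 0, 4, 1)
  row3 ← row3 − (2)·row1  ⇒  L[3][1]=2, U row3=(0, 0, 3, 3)

L[1][0] = 3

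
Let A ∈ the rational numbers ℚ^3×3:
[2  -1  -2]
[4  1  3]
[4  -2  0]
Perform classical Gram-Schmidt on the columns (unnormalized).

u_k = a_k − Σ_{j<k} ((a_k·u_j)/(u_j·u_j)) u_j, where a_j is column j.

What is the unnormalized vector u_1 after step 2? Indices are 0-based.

Step 1: u_0 = a_0 = (2, 4, 4).
Step 2: u_1 = a_1 − (-1/6)·u_0 = (-2/3, 5/3, -4/3).

u_1 = (-2/3, 5/3, -4/3)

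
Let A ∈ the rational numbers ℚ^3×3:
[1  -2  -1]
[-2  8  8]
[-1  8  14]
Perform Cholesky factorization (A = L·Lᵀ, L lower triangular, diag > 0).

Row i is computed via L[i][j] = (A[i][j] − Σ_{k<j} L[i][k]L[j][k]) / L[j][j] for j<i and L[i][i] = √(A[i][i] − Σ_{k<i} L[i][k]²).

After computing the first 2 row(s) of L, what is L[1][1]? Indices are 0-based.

L[1][1] = 2

Step 1: L[0][0] = √(1) = 1.
  L[1][0] = (-2) / L[0][0] = -2.
Step 2: L[1][1] = √(4) = 2.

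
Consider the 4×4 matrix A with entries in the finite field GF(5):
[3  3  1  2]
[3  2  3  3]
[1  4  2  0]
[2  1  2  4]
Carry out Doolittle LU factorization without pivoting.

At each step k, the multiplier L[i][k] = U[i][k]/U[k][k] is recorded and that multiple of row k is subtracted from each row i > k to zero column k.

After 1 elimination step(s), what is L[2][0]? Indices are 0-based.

k=0: U[0][0]=3
  eliminate (1,0): mult=1, new row 1: (0, 4, 2, 1); set L[1][0]=1
  eliminate (2,0): mult=2, new row 2: (0, 3, 0, 1); set L[2][0]=2
  eliminate (3,0): mult=4, new row 3: (0, 4, 3, 1); set L[3][0]=4

L[2][0] = 2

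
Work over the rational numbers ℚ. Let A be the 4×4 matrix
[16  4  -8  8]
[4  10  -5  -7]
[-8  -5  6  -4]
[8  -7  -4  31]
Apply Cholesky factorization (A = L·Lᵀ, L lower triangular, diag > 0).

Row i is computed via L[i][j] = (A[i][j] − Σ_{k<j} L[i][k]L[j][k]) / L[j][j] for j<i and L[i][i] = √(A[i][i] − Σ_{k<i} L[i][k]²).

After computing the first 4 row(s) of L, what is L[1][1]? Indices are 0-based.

L[1][1] = 3

Step 1: L[0][0] = √(16) = 4.
  L[1][0] = (4) / L[0][0] = 1.
Step 2: L[1][1] = √(9) = 3.
  L[2][0] = (-8) / L[0][0] = -2.
  L[2][1] = (-3) / L[1][1] = -1.
Step 3: L[2][2] = √(1) = 1.
  L[3][0] = (8) / L[0][0] = 2.
  L[3][1] = (-9) / L[1][1] = -3.
  L[3][2] = (-3) / L[2][2] = -3.
Step 4: L[3][3] = √(9) = 3.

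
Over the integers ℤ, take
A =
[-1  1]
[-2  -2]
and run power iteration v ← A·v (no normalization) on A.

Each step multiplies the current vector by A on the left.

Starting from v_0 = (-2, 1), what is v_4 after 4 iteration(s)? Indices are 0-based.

v_4 = (31, -26)

v_0 = (-2, 1).
v_1 = A·v_0 = (3, 2).
v_2 = A·v_1 = (-1, -10).
v_3 = A·v_2 = (-9, 22).
v_4 = A·v_3 = (31, -26).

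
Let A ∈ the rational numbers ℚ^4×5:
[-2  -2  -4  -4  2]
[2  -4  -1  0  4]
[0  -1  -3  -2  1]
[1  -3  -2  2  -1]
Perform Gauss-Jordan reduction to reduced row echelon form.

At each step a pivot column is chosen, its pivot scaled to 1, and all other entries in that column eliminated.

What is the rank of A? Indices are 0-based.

rank = 4

pivot(0,0)=-2: scale R0 → (1, 1, 2, 2, -1)
  clear (1,0): R1 −= (2)R0 → (0, -6, -5, -4, 6)
  clear (3,0): R3 −= (1)R0 → (0, -4, -4, 0, 0)
pivot(1,1)=-6: scale R1 → (0, 1, 5/6, 2/3, -1)
  clear (0,1): R0 −= (1)R1 → (1, 0, 7/6, 4/3, 0)
  clear (2,1): R2 −= (-1)R1 → (0, 0, -13/6, -4/3, 0)
  clear (3,1): R3 −= (-4)R1 → (0, 0, -2/3, 8/3, -4)
pivot(2,2)=-13/6: scale R2 → (0, 0, 1, 8/13, 0)
  clear (0,2): R0 −= (7/6)R2 → (1, 0, 0, 8/13, 0)
  clear (1,2): R1 −= (5/6)R2 → (0, 1, 0, 2/13, -1)
  clear (3,2): R3 −= (-2/3)R2 → (0, 0, 0, 40/13, -4)
pivot(3,3)=40/13: scale R3 → (0, 0, 0, 1, -13/10)
  clear (0,3): R0 −= (8/13)R3 → (1, 0, 0, 0, 4/5)
  clear (1,3): R1 −= (2/13)R3 → (0, 1, 0, 0, -4/5)
  clear (2,3): R2 −= (8/13)R3 → (0, 0, 1, 0, 4/5)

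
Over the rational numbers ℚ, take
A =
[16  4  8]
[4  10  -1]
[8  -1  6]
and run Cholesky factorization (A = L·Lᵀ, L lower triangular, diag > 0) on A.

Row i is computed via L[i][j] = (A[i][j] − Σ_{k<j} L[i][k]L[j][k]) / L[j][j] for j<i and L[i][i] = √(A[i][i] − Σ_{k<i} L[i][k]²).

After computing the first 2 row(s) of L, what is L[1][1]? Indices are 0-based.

Step 1: L[0][0] = √(16) = 4.
  L[1][0] = (4) / L[0][0] = 1.
Step 2: L[1][1] = √(9) = 3.

L[1][1] = 3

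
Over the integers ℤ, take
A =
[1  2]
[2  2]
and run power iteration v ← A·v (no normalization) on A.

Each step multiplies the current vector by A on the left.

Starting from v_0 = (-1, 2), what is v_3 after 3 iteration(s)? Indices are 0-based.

v_0 = (-1, 2).
v_1 = A·v_0 = (3, 2).
v_2 = A·v_1 = (7, 10).
v_3 = A·v_2 = (27, 34).

v_3 = (27, 34)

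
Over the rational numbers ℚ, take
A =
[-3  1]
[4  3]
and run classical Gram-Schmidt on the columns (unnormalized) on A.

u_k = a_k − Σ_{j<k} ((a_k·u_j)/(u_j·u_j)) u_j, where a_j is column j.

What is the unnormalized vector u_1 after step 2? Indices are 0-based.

u_1 = (52/25, 39/25)

Step 1: u_0 = a_0 = (-3, 4).
Step 2: u_1 = a_1 − (9/25)·u_0 = (52/25, 39/25).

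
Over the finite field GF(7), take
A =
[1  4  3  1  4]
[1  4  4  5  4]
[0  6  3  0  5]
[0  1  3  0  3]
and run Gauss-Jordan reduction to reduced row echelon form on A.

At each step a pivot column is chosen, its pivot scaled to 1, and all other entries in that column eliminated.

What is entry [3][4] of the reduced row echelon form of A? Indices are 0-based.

M[3][4] = 2

pivot(0,0)=1: scale R0 → (1, 4, 3, 1, 4)
  clear (1,0): R1 −= (1)R0 → (0, 0, 1, 4, 0)
pivot(1,1): swap R1↔R2
pivot(1,1)=6: scale R1 → (0, 1, 4, 0, 2)
  clear (0,1): R0 −= (4)R1 → (1, 0, 1, 1, 3)
  clear (3,1): R3 −= (1)R1 → (0, 0, 6, 0, 1)
pivot(2,2)=1: scale R2 → (0, 0, 1, 4, 0)
  clear (0,2): R0 −= (1)R2 → (1, 0, 0, 4, 3)
  clear (1,2): R1 −= (4)R2 → (0, 1, 0, 5, 2)
  clear (3,2): R3 −= (6)R2 → (0, 0, 0, 4, 1)
pivot(3,3)=4: scale R3 → (0, 0, 0, 1, 2)
  clear (0,3): R0 −= (4)R3 → (1, 0, 0, 0, 2)
  clear (1,3): R1 −= (5)R3 → (0, 1, 0, 0, 6)
  clear (2,3): R2 −= (4)R3 → (0, 0, 1, 0, 6)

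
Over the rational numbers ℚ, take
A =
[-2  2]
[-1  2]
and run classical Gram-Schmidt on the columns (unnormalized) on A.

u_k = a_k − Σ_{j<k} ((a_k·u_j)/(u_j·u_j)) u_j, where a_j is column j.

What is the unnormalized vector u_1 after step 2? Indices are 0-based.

Step 1: u_0 = a_0 = (-2, -1).
Step 2: u_1 = a_1 − (-6/5)·u_0 = (-2/5, 4/5).

u_1 = (-2/5, 4/5)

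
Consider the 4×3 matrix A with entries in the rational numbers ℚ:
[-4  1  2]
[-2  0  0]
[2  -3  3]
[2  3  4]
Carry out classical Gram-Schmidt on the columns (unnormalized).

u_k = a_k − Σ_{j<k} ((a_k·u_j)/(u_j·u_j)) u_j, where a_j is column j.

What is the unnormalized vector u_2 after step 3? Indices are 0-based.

u_2 = (117/43, 67/129, 443/129, 326/129)

Step 1: u_0 = a_0 = (-4, -2, 2, 2).
Step 2: u_1 = a_1 − (-1/7)·u_0 = (3/7, -2/7, -19/7, 23/7).
Step 3: u_2 = a_2 − (3/14)·u_0 − (41/129)·u_1 = (117/43, 67/129, 443/129, 326/129).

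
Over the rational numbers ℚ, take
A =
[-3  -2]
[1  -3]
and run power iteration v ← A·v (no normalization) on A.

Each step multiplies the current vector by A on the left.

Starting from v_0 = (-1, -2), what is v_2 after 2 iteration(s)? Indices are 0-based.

v_0 = (-1, -2).
v_1 = A·v_0 = (7, 5).
v_2 = A·v_1 = (-31, -8).

v_2 = (-31, -8)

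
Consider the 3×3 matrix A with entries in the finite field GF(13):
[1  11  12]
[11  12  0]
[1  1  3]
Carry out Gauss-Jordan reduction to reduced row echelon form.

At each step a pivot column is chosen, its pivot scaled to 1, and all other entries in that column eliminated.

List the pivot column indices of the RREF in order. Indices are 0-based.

pivot(0,0)=1: scale R0 → (1, 11, 12)
  clear (1,0): R1 −= (11)R0 → (0, 8, 11)
  clear (2,0): R2 −= (1)R0 → (0, 3, 4)
pivot(1,1)=8: scale R1 → (0, 1, 3)
  clear (0,1): R0 −= (11)R1 → (1, 0, 5)
  clear (2,1): R2 −= (3)R1 → (0, 0, 8)
pivot(2,2)=8: scale R2 → (0, 0, 1)
  clear (0,2): R0 −= (5)R2 → (1, 0, 0)
  clear (1,2): R1 −= (3)R2 → (0, 1, 0)

pivot columns: 0, 1, 2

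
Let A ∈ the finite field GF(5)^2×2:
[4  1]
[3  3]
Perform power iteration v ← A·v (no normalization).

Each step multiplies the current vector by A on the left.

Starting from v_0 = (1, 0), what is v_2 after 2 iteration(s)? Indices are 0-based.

v_0 = (1, 0).
v_1 = A·v_0 = (4, 3).
v_2 = A·v_1 = (4, 1).

v_2 = (4, 1)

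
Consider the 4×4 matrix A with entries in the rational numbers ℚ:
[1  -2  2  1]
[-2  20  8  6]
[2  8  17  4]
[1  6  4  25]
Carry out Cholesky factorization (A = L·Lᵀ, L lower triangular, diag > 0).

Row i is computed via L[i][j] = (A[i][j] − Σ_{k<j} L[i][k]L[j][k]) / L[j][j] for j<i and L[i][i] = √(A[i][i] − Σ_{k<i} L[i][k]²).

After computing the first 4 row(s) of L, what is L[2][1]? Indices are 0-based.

L[2][1] = 3

Step 1: L[0][0] = √(1) = 1.
  L[1][0] = (-2) / L[0][0] = -2.
Step 2: L[1][1] = √(16) = 4.
  L[2][0] = (2) / L[0][0] = 2.
  L[2][1] = (12) / L[1][1] = 3.
Step 3: L[2][2] = √(4) = 2.
  L[3][0] = (1) / L[0][0] = 1.
  L[3][1] = (8) / L[1][1] = 2.
  L[3][2] = (-4) / L[2][2] = -2.
Step 4: L[3][3] = √(16) = 4.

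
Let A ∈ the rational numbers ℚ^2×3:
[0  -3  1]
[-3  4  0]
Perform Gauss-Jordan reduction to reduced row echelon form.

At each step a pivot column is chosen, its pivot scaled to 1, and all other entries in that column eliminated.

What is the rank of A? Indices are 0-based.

rank = 2

pivot(0,0): swap R0↔R1
pivot(0,0)=-3: scale R0 → (1, -4/3, 0)
pivot(1,1)=-3: scale R1 → (0, 1, -1/3)
  clear (0,1): R0 −= (-4/3)R1 → (1, 0, -4/9)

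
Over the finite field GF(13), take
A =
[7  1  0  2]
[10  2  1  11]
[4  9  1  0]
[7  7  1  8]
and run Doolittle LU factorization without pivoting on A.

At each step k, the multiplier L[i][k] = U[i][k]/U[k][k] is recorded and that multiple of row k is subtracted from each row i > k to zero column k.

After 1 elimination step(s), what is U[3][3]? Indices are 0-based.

U[3][3] = 6

Step 1: pivot at (0,0) is 7.
  row1 ← row1 − (7)·row0  ⇒  L[1][0]=7, U row1=(0, 8, 1, 10)
  row2 ← row2 − (8)·row0  ⇒  L[2][0]=8, U row2=(0, 1, 1, 10)
  row3 ← row3 − (1)·row0  ⇒  L[3][0]=1, U row3=(0, 6, 1, 6)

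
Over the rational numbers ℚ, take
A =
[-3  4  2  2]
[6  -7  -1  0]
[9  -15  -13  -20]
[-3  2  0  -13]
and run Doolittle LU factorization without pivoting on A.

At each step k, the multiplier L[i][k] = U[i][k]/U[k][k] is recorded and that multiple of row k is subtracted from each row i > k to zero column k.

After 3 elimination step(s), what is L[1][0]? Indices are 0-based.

Step 1: pivot at (0,0) is -3.
  row1 ← row1 − (-2)·row0  ⇒  L[1][0]=-2, U row1=(0, 1, 3, 4)
  row2 ← row2 − (-3)·row0  ⇒  L[2][0]=-3, U row2=(0, -3, -7, -14)
  row3 ← row3 − (1)·row0  ⇒  L[3][0]=1, U row3=(0, -2, -2, -15)
Step 2: pivot at (1,1) is 1.
  row2 ← row2 − (-3)·row1  ⇒  L[2][1]=-3, U row2=(0, 0, 2, -2)
  row3 ← row3 − (-2)·row1  ⇒  L[3][1]=-2, U row3=(0, 0, 4, -7)
Step 3: pivot at (2,2) is 2.
  row3 ← row3 − (2)·row2  ⇒  L[3][2]=2, U row3=(0, 0, 0, -3)

L[1][0] = -2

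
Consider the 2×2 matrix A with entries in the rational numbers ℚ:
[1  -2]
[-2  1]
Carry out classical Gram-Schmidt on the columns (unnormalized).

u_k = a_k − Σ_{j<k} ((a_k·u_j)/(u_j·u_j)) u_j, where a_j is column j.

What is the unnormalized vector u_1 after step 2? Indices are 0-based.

Step 1: u_0 = a_0 = (1, -2).
Step 2: u_1 = a_1 − (-4/5)·u_0 = (-6/5, -3/5).

u_1 = (-6/5, -3/5)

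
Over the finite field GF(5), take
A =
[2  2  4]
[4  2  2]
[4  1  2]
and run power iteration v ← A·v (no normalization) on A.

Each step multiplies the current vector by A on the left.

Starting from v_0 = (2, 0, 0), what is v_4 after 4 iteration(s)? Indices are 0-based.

v_4 = (4, 1, 1)

v_0 = (2, 0, 0).
v_1 = A·v_0 = (4, 3, 3).
v_2 = A·v_1 = (1, 3, 0).
v_3 = A·v_2 = (3, 0, 2).
v_4 = A·v_3 = (4, 1, 1).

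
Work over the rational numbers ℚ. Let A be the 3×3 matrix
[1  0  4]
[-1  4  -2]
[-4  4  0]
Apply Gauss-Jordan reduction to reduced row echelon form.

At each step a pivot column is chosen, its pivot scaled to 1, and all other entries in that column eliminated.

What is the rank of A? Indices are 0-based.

[1] R0 /= 1  ⇒  (1, 0, 4)
     R1 -= -1·R0  ⇒  (0, 4, 2)
     R2 -= -4·R0  ⇒  (0, 4, 16)
[2] R1 /= 4  ⇒  (0, 1, 1/2)
     R2 -= 4·R1  ⇒  (0, 0, 14)
[3] R2 /= 14  ⇒  (0, 0, 1)
     R0 -= 4·R2  ⇒  (1, 0, 0)
     R1 -= 1/2·R2  ⇒  (0, 1, 0)

rank = 3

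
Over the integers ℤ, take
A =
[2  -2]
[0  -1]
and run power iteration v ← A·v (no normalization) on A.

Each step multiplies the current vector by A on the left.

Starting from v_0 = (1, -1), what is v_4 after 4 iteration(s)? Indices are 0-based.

v_0 = (1, -1).
v_1 = A·v_0 = (4, 1).
v_2 = A·v_1 = (6, -1).
v_3 = A·v_2 = (14, 1).
v_4 = A·v_3 = (26, -1).

v_4 = (26, -1)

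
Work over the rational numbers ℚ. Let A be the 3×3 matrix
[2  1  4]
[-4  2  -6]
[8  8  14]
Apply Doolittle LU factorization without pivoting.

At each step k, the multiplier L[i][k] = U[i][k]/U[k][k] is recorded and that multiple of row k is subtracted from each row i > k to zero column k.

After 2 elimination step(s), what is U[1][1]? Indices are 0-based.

U[1][1] = 4

[col 0] pivot 2
  R1 -= -2*R0 → (0, 4, 2)  (L[1][0] := -2)
  R2 -= 4*R0 → (0, 4, -2)  (L[2][0] := 4)
[col 1] pivot 4
  R2 -= 1*R1 → (0, 0, -4)  (L[2][1] := 1)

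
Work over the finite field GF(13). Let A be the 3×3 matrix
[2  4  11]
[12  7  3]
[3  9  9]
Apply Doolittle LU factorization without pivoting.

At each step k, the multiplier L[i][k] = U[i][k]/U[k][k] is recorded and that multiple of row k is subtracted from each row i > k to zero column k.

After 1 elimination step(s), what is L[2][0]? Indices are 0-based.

Step 1: pivot at (0,0) is 2.
  row1 ← row1 − (6)·row0  ⇒  L[1][0]=6, U row1=(0, 9, 2)
  row2 ← row2 − (8)·row0  ⇒  L[2][0]=8, U row2=(0, 3, 12)

L[2][0] = 8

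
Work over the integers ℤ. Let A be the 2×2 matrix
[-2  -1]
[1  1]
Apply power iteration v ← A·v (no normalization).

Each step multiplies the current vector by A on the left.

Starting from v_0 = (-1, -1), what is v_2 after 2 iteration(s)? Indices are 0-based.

v_0 = (-1, -1).
v_1 = A·v_0 = (3, -2).
v_2 = A·v_1 = (-4, 1).

v_2 = (-4, 1)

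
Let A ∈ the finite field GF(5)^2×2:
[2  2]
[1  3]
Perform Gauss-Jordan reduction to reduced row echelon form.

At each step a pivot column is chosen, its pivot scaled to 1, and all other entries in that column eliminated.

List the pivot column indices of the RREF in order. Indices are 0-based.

pivot columns: 0, 1

pivot(0,0)=2: scale R0 → (1, 1)
  clear (1,0): R1 −= (1)R0 → (0, 2)
pivot(1,1)=2: scale R1 → (0, 1)
  clear (0,1): R0 −= (1)R1 → (1, 0)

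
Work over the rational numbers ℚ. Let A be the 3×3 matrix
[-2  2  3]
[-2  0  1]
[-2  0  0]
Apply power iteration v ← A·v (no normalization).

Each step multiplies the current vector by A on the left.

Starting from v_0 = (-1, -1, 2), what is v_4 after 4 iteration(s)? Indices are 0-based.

v_4 = (76, 116, 120)

v_0 = (-1, -1, 2).
v_1 = A·v_0 = (6, 4, 2).
v_2 = A·v_1 = (2, -10, -12).
v_3 = A·v_2 = (-60, -16, -4).
v_4 = A·v_3 = (76, 116, 120).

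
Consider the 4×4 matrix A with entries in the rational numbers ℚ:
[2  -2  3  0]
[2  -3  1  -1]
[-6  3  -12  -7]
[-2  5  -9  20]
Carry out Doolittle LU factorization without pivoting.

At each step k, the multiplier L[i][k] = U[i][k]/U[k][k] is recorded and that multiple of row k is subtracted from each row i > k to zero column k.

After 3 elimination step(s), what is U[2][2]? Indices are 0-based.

[col 0] pivot 2
  R1 -= 1*R0 → (0, -1, -2, -1)  (L[1][0] := 1)
  R2 -= -3*R0 → (0, -3, -3, -7)  (L[2][0] := -3)
  R3 -= -1*R0 → (0, 3, -6, 20)  (L[3][0] := -1)
[col 1] pivot -1
  R2 -= 3*R1 → (0, 0, 3, -4)  (L[2][1] := 3)
  R3 -= -3*R1 → (0, 0, -12, 17)  (L[3][1] := -3)
[col 2] pivot 3
  R3 -= -4*R2 → (0, 0, 0, 1)  (L[3][2] := -4)

U[2][2] = 3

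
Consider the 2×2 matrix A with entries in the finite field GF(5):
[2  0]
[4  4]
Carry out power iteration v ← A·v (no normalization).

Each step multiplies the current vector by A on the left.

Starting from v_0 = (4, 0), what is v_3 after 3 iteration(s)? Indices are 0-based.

v_0 = (4, 0).
v_1 = A·v_0 = (3, 1).
v_2 = A·v_1 = (1, 1).
v_3 = A·v_2 = (2, 3).

v_3 = (2, 3)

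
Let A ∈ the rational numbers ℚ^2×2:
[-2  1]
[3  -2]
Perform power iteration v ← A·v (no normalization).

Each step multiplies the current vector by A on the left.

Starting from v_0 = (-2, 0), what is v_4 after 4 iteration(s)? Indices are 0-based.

v_0 = (-2, 0).
v_1 = A·v_0 = (4, -6).
v_2 = A·v_1 = (-14, 24).
v_3 = A·v_2 = (52, -90).
v_4 = A·v_3 = (-194, 336).

v_4 = (-194, 336)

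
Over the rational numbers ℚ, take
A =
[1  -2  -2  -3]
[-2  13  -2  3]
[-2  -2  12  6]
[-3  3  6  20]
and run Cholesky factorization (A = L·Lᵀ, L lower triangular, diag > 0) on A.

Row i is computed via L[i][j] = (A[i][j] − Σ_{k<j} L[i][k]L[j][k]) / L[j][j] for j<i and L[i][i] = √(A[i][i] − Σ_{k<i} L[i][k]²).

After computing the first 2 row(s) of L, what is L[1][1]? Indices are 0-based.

L[1][1] = 3

Step 1: L[0][0] = √(1) = 1.
  L[1][0] = (-2) / L[0][0] = -2.
Step 2: L[1][1] = √(9) = 3.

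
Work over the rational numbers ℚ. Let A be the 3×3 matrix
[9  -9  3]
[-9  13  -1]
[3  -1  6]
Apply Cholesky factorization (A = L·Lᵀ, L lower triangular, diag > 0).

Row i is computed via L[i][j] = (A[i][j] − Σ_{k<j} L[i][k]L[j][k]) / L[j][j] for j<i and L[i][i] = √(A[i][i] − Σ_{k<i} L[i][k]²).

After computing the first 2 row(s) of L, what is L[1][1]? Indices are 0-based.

Step 1: L[0][0] = √(9) = 3.
  L[1][0] = (-9) / L[0][0] = -3.
Step 2: L[1][1] = √(4) = 2.

L[1][1] = 2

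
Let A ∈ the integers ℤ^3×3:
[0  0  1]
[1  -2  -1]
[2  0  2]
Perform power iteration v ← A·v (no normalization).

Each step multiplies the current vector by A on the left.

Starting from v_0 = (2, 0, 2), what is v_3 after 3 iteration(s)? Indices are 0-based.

v_0 = (2, 0, 2).
v_1 = A·v_0 = (2, 0, 8).
v_2 = A·v_1 = (8, -6, 20).
v_3 = A·v_2 = (20, 0, 56).

v_3 = (20, 0, 56)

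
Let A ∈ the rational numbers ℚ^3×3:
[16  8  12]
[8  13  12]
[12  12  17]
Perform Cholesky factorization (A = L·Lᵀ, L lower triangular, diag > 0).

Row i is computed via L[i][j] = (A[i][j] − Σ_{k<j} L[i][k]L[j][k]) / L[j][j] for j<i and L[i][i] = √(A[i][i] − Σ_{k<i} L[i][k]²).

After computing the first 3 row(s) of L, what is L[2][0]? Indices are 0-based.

L[2][0] = 3

Step 1: L[0][0] = √(16) = 4.
  L[1][0] = (8) / L[0][0] = 2.
Step 2: L[1][1] = √(9) = 3.
  L[2][0] = (12) / L[0][0] = 3.
  L[2][1] = (6) / L[1][1] = 2.
Step 3: L[2][2] = √(4) = 2.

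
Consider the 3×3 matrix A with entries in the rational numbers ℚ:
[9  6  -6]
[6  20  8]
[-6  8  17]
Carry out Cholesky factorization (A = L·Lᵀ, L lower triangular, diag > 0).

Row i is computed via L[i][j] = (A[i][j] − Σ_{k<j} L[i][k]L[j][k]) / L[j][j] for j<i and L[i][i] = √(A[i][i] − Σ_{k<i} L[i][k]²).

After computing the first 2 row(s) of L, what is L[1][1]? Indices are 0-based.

Step 1: L[0][0] = √(9) = 3.
  L[1][0] = (6) / L[0][0] = 2.
Step 2: L[1][1] = √(16) = 4.

L[1][1] = 4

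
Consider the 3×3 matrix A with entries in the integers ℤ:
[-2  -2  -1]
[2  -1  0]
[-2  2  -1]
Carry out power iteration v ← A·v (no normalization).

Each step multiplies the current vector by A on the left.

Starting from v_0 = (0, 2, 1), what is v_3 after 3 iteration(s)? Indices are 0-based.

v_0 = (0, 2, 1).
v_1 = A·v_0 = (-5, -2, 3).
v_2 = A·v_1 = (11, -8, 3).
v_3 = A·v_2 = (-9, 30, -41).

v_3 = (-9, 30, -41)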